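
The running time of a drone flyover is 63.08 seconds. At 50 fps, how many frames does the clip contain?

Frames = 63.08 × 50 = 3154.

3154 frames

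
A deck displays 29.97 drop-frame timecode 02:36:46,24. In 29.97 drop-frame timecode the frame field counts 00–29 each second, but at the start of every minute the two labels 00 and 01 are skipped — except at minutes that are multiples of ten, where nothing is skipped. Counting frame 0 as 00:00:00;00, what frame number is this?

As if non-drop at 30 labels/s: (2 × 3600 + 36 × 60 + 46) × 30 + 24 = 282204.
Minute boundaries passed: 156; those not divisible by 10: 156 − 15 = 141; dropped labels = 2 × 141 = 282.
Actual frame index = 282204 − 282 = 281922.

281922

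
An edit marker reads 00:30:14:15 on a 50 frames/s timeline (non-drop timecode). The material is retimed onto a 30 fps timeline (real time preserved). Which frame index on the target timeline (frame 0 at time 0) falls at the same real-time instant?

frame 54429

Source frame index: (0×3600 + 30×60 + 14) × 50 + 15 = 90715.
Real time: 90715 / (50) = 18143/10 s.
Target frame: (18143/10) × (30) = 54429.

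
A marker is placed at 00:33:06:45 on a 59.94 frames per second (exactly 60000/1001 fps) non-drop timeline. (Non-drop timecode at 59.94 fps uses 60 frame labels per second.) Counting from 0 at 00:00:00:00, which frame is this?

119205

Total seconds to the label: (0 × 3600 + 33 × 60 + 6) = 1986.
Frame index = 1986 × 60 + 45 = 119205.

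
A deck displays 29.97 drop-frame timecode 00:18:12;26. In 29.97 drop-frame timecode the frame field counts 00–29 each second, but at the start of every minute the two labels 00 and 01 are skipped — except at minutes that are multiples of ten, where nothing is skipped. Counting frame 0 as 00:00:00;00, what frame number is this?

As if non-drop at 30 labels/s: (0 × 3600 + 18 × 60 + 12) × 30 + 26 = 32786.
Minute boundaries passed: 18; those not divisible by 10: 18 − 1 = 17; dropped labels = 2 × 17 = 34.
Actual frame index = 32786 − 34 = 32752.

32752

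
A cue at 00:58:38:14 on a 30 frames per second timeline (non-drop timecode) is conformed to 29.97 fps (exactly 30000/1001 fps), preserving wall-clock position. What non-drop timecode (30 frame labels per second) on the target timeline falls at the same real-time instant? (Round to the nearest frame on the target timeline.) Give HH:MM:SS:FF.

Source frame index: (0×3600 + 58×60 + 38) × 30 + 14 = 105554.
Real time: 105554 / (30) = 52777/15 s.
Target frame: (52777/15) × (30000/1001) = 105554000/1001 ≈ 105448.551 → 105449.
At 30 labels/s: frame 105449 → 00:58:34:29.

00:58:34:29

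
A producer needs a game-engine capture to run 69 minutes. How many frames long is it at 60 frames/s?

248400 frames

69 min = 4140 s.
Frames = 4140 × 60 = 248400.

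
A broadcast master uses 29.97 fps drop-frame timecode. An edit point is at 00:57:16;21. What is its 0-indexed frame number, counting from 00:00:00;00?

As if non-drop at 30 labels/s: (0 × 3600 + 57 × 60 + 16) × 30 + 21 = 103101.
Minute boundaries passed: 57; those not divisible by 10: 57 − 5 = 52; dropped labels = 2 × 52 = 104.
Actual frame index = 103101 − 104 = 102997.

102997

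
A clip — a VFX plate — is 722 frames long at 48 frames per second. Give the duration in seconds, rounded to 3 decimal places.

Running time = 722 × 1/48 = 361/24 s ≈ 15.042 s.

15.042 seconds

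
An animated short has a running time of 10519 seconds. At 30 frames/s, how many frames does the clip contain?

Frames = 10519 × 30 = 315570.

315570 frames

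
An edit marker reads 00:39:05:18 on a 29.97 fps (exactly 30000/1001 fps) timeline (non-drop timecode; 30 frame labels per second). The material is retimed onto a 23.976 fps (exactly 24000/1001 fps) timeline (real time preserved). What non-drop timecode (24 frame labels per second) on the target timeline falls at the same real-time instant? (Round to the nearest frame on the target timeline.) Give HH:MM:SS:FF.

00:39:05:14

Source frame index: (0×3600 + 39×60 + 5) × 30 + 18 = 70368.
Real time: 70368 / (30000/1001) = 1467466/625 s.
Target frame: (1467466/625) × (24000/1001) = 281472/5 ≈ 56294.400 → 56294.
At 24 labels/s: frame 56294 → 00:39:05:14.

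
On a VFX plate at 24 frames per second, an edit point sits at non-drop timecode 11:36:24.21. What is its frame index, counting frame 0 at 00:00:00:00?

Total seconds to the label: (11 × 3600 + 36 × 60 + 24) = 41784.
Frame index = 41784 × 24 + 21 = 1002837.

1002837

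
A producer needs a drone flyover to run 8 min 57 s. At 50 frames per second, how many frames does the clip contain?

8 min 57 s = 537 s.
Frames = 537 × 50 = 26850.

26850 frames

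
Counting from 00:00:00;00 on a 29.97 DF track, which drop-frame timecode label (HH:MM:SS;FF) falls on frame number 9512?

00:05:17;12

Ten DF minutes hold 17982 frames, so frame 9512 lies in block 0 (frames 0–17981) with 9512 frames into that block.
The block's first minute is 1800 frames and the rest 1798 each; 9512 frames reaches minute 5, so 0 × 18 + 5 × 2 = 10 labels have been skipped so far.
Adding those back, label number 9512 + 10 = 9522 at 30 labels/s is 317 s + 12 f = 0 h 5 min 17 s frame 12, i.e. 00:05:17;12.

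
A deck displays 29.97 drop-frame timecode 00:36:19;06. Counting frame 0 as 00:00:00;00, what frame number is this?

Complete 10-minute blocks: 3, each 17982 frames → 53946.
Remaining 6 whole minutes in the current block: 1800 + 5 × 1798 = 10790 frames.
Within the current minute: 19 × 30 + 6 − 2 = 574 (labels ;00/;01 skipped at this minute). Total = 53946 + 10790 + 574 = 65310.

65310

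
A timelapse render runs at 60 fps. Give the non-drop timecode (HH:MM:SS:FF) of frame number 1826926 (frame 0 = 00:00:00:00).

08:27:28:46

1826926 ÷ 60 = 30448 full seconds, remainder 46 frames.
30448 s = 8 h 27 min 28 s.
Timecode: 08:27:28:46.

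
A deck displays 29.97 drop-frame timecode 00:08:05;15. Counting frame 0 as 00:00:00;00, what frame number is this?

14549

As if non-drop at 30 labels/s: (0 × 3600 + 8 × 60 + 5) × 30 + 15 = 14565.
Minute boundaries passed: 8; those not divisible by 10: 8 − 0 = 8; dropped labels = 2 × 8 = 16.
Actual frame index = 14565 − 16 = 14549.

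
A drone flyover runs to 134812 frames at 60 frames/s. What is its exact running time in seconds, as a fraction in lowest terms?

33703/15 seconds

Running time = 134812 ÷ (60) = 134812 × 1/60 = 33703/15 s.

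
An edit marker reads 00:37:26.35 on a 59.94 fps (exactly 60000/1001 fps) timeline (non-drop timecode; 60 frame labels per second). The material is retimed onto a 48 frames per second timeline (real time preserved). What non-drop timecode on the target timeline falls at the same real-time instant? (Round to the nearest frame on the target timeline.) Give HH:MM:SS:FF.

Source frame index: (0×3600 + 37×60 + 26) × 60 + 35 = 134795.
Real time: 134795 / (60000/1001) = 26985959/12000 s.
Target frame: (26985959/12000) × (48) = 26985959/250 ≈ 107943.836 → 107944.
At 48 labels/s: frame 107944 → 00:37:28:40.

00:37:28:40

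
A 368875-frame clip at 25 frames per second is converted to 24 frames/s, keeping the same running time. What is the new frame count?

354120 frames

Target frames = source frames × (target rate / source rate) = 368875 × (24)/(25) = 368875 × 24/25 = 354120.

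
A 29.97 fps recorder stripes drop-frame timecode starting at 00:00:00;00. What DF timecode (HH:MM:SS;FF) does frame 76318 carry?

Ten DF minutes hold 17982 frames, so frame 76318 lies in block 4 (frames 71928–89909) with 4390 frames into that block.
The block's first minute is 1800 frames and the rest 1798 each; 4390 frames reaches minute 2, so 4 × 18 + 2 × 2 = 76 labels have been skipped so far.
Adding those back, label number 76318 + 76 = 76394 at 30 labels/s is 2546 s + 14 f = 0 h 42 min 26 s frame 14, i.e. 00:42:26;14.

00:42:26;14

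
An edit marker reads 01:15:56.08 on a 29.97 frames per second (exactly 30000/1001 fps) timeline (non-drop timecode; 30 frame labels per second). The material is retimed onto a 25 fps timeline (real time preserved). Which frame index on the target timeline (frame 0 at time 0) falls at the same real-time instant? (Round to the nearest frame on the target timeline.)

frame 114021

Source frame index: (1×3600 + 15×60 + 56) × 30 + 8 = 136688.
Real time: 136688 / (30000/1001) = 8551543/1875 s.
Target frame: (8551543/1875) × (25) = 8551543/75 ≈ 114020.573 → 114021.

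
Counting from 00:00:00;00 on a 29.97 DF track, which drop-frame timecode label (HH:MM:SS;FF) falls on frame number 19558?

00:10:52;16

Each 10-minute DF block holds 10 × 60 × 30 − 9 × 2 = 17982 frames. 19558 ÷ 17982 → 1 full block, remainder 1576.
Within the partial block the first minute is 1800 frames and each further minute 1798, so 0 further minute boundaries passed. Total skipped labels = 18 × 1 + 2 × 0 = 18.
Non-drop label index = 19558 + 18 = 19576; at 30 labels/s that is 00:10:52:16, i.e. DF 00:10:52;16.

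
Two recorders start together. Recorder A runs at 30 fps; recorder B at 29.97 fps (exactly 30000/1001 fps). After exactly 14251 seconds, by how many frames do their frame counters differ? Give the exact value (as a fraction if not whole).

A emits 30 × 14251 = 427530 frames; B emits 30000/1001 × 14251 = 427530000/1001.
Difference = 427530/1001 frames (≈ 427.1029); B is behind A.

427530/1001 frames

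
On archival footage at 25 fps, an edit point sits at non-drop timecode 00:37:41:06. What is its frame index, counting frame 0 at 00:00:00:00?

Total seconds to the label: (0 × 3600 + 37 × 60 + 41) = 2261.
Frame index = 2261 × 25 + 6 = 56531.

frame 56531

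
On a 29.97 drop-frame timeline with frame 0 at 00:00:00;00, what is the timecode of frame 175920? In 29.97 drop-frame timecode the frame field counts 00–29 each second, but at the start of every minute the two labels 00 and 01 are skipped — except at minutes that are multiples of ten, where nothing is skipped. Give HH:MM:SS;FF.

Ten DF minutes hold 17982 frames, so frame 175920 lies in block 9 (frames 161838–179819) with 14082 frames into that block.
The block's first minute is 1800 frames and the rest 1798 each; 14082 frames reaches minute 7, so 9 × 18 + 7 × 2 = 176 labels have been skipped so far.
Adding those back, label number 175920 + 176 = 176096 at 30 labels/s is 5869 s + 26 f = 1 h 37 min 49 s frame 26, i.e. 01:37:49;26.

01:37:49;26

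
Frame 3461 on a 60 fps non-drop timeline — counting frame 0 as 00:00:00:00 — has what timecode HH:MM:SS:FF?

3461 ÷ 60 = 57 full seconds, remainder 41 frames.
57 s = 0 h 0 min 57 s.
Timecode: 00:00:57:41.

00:00:57:41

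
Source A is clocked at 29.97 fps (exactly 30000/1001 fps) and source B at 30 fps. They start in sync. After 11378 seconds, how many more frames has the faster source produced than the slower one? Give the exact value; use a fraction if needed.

341340/1001 frames

A emits 30000/1001 × 11378 = 341340000/1001 frames; B emits 30 × 11378 = 341340.
Difference = 341340/1001 frames (≈ 340.9990); B is ahead of A.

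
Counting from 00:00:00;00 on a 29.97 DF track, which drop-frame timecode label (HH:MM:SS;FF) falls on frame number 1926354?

17:51:16;02

Ten DF minutes hold 17982 frames, so frame 1926354 lies in block 107 (frames 1924074–1942055) with 2280 frames into that block.
The block's first minute is 1800 frames and the rest 1798 each; 2280 frames reaches minute 1, so 107 × 18 + 1 × 2 = 1928 labels have been skipped so far.
Adding those back, label number 1926354 + 1928 = 1928282 at 30 labels/s is 64276 s + 2 f = 17 h 51 min 16 s frame 2, i.e. 17:51:16;02.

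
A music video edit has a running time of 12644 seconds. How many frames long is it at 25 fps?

316100 frames

Frames = 12644 × 25 = 316100.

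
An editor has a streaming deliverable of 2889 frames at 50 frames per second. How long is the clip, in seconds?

Running time = 2889 / (50) = 57.78 s.

57.78 seconds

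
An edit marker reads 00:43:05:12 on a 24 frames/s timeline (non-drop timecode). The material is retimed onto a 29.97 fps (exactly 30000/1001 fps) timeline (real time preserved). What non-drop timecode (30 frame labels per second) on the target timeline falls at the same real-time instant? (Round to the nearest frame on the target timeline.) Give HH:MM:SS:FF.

Source frame index: (0×3600 + 43×60 + 5) × 24 + 12 = 62052.
Real time: 62052 / (24) = 5171/2 s.
Target frame: (5171/2) × (30000/1001) = 77565000/1001 ≈ 77487.512 → 77488.
At 30 labels/s: frame 77488 → 00:43:02:28.

00:43:02:28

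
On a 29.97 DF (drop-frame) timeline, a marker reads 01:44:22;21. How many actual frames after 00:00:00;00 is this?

187693

As if non-drop at 30 labels/s: (1 × 3600 + 44 × 60 + 22) × 30 + 21 = 187881.
Minute boundaries passed: 104; those not divisible by 10: 104 − 10 = 94; dropped labels = 2 × 94 = 188.
Actual frame index = 187881 − 188 = 187693.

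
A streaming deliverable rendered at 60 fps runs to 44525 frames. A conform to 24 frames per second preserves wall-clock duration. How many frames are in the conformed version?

17810 frames

Target frames = source frames × (target rate / source rate) = 44525 × (24)/(60) = 44525 × 2/5 = 17810.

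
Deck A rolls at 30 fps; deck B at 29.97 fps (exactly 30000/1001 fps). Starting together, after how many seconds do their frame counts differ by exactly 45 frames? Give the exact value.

The gap grows by |30000/1001 − 30| = 30/1001 frames per second.
Time for a 45-frame gap: 45 ÷ (30/1001) = 1501.5 s.

1501.5 seconds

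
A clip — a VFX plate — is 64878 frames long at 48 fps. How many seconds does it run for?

1351.625 seconds

Running time = 64878 / (48) = 1351.625 s.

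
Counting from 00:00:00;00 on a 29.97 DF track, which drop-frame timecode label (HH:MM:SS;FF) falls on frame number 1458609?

Each 10-minute DF block holds 10 × 60 × 30 − 9 × 2 = 17982 frames. 1458609 ÷ 17982 → 81 full blocks, remainder 2067.
Within the partial block the first minute is 1800 frames and each further minute 1798, so 1 further minute boundary passed. Total skipped labels = 18 × 81 + 2 × 1 = 1460.
Non-drop label index = 1458609 + 1460 = 1460069; at 30 labels/s that is 13:31:08:29, i.e. DF 13:31:08;29.

13:31:08;29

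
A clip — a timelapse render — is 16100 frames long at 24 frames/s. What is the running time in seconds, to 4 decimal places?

670.8333 seconds

Running time = 16100 × 1/24 = 4025/6 s ≈ 670.8333 s.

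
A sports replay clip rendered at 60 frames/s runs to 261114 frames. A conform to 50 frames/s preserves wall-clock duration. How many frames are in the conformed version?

Target frames = source frames × (target rate / source rate) = 261114 × (50)/(60) = 261114 × 5/6 = 217595.

217595 frames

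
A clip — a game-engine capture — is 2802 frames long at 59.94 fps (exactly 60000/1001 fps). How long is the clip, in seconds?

Running time = 2802 / (60000/1001) = 46.7467 s.

46.7467 seconds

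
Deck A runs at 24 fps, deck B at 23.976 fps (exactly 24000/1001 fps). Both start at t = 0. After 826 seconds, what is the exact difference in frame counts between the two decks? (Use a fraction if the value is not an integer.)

2832/143 frames

A emits 24 × 826 = 19824 frames; B emits 24000/1001 × 826 = 2832000/143.
Difference = 2832/143 frames (≈ 19.8042); B is behind A.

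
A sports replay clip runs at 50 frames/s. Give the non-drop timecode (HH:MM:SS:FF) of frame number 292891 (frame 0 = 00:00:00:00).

292891 ÷ 50 = 5857 full seconds, remainder 41 frames.
5857 s = 1 h 37 min 37 s.
Timecode: 01:37:37:41.

01:37:37:41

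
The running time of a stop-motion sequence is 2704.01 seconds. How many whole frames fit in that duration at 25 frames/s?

67600 frames

Frames = 2704.01 × 25 = 270401/4 ≈ 67600.2500.
Complete frames: 67600.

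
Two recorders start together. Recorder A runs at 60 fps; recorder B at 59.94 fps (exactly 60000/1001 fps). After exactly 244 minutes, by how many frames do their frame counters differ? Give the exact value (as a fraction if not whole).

244 min = 14640 s.
A emits 60 × 14640 = 878400 frames; B emits 60000/1001 × 14640 = 878400000/1001.
Difference = 878400/1001 frames (≈ 877.5225); B is behind A.

878400/1001 frames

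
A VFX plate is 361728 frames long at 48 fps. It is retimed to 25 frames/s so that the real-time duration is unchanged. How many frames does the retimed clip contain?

Target frames = source frames × (target rate / source rate) = 361728 × (25)/(48) = 361728 × 25/48 = 188400.

188400 frames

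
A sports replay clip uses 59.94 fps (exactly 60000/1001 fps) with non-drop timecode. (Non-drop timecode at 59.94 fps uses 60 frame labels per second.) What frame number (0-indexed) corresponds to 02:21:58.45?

511125

Total seconds to the label: (2 × 3600 + 21 × 60 + 58) = 8518.
Frame index = 8518 × 60 + 45 = 511125.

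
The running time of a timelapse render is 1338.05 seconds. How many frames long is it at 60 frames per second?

80283 frames

Frames = 1338.05 × 60 = 80283.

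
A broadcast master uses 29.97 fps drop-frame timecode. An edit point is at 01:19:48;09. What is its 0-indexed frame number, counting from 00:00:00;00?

Complete 10-minute blocks: 7, each 17982 frames → 125874.
Remaining 9 whole minutes in the current block: 1800 + 8 × 1798 = 16184 frames.
Within the current minute: 48 × 30 + 9 − 2 = 1447 (labels ;00/;01 skipped at this minute). Total = 125874 + 16184 + 1447 = 143505.

143505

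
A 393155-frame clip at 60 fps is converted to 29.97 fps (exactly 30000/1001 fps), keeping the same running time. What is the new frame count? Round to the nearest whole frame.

Frames at target rate = 393155 × (30000/1001) / (60) = 28082500/143 ≈ 196381.119.
Nearest whole frame: 196381.

196381 frames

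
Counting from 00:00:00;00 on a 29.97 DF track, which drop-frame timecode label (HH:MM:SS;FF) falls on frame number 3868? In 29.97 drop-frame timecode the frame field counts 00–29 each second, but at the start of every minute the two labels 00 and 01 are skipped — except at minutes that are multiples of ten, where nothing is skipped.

Each 10-minute DF block holds 10 × 60 × 30 − 9 × 2 = 17982 frames. 3868 ÷ 17982 → 0 full blocks, remainder 3868.
Within the partial block the first minute is 1800 frames and each further minute 1798, so 2 further minute boundaries passed. Total skipped labels = 18 × 0 + 2 × 2 = 4.
Non-drop label index = 3868 + 4 = 3872; at 30 labels/s that is 00:02:09:02, i.e. DF 00:02:09;02.

00:02:09;02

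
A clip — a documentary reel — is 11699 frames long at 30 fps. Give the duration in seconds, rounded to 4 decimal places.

Running time = 11699 × 1/30 = 11699/30 s ≈ 389.9667 s.

389.9667 seconds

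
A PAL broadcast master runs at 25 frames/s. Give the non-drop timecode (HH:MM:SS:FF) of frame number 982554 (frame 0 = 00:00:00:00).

10:55:02:04

982554 ÷ 25 = 39302 full seconds, remainder 4 frames.
39302 s = 10 h 55 min 2 s.
Timecode: 10:55:02:04.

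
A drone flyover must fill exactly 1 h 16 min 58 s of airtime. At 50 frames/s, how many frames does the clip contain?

1 h 16 min 58 s = 4618 s.
Frames = 4618 × 50 = 230900.

230900 frames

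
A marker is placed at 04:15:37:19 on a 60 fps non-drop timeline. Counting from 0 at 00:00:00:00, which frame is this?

Total seconds to the label: (4 × 3600 + 15 × 60 + 37) = 15337.
Frame index = 15337 × 60 + 19 = 920239.

frame 920239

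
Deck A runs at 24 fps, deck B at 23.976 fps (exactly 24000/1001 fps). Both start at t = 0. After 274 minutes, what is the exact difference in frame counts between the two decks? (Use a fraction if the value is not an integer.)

274 min = 16440 s.
A emits 24 × 16440 = 394560 frames; B emits 24000/1001 × 16440 = 394560000/1001.
Difference = 394560/1001 frames (≈ 394.1658); B is behind A.

394560/1001 frames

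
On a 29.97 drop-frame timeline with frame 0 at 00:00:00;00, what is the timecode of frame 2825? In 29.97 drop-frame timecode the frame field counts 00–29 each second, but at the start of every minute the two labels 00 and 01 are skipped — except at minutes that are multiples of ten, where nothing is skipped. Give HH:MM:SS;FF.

Each 10-minute DF block holds 10 × 60 × 30 − 9 × 2 = 17982 frames. 2825 ÷ 17982 → 0 full blocks, remainder 2825.
Within the partial block the first minute is 1800 frames and each further minute 1798, so 1 further minute boundary passed. Total skipped labels = 18 × 0 + 2 × 1 = 2.
Non-drop label index = 2825 + 2 = 2827; at 30 labels/s that is 00:01:34:07, i.e. DF 00:01:34;07.

00:01:34;07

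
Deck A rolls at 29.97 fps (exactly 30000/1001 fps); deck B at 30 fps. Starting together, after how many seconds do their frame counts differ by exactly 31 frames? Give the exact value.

31031/30 seconds

The gap grows by |30 − 30000/1001| = 30/1001 frames per second.
Time for a 31-frame gap: 31 ÷ (30/1001) = 31031/30 s.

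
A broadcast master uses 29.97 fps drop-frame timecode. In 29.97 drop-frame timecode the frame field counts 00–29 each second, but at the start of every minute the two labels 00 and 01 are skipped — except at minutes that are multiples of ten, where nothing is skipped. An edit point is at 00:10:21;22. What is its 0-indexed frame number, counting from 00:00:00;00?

18634

As if non-drop at 30 labels/s: (0 × 3600 + 10 × 60 + 21) × 30 + 22 = 18652.
Minute boundaries passed: 10; those not divisible by 10: 10 − 1 = 9; dropped labels = 2 × 9 = 18.
Actual frame index = 18652 − 18 = 18634.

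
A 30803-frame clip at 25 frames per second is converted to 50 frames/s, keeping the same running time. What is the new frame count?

61606 frames

Frames at target rate = 30803 × (50) / (25) = 61606.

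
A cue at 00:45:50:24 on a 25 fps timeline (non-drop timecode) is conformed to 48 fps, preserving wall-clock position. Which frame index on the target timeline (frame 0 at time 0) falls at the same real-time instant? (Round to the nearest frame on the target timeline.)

Source frame index: (0×3600 + 45×60 + 50) × 25 + 24 = 68774.
Real time: 68774 / (25) = 68774/25 s.
Target frame: (68774/25) × (48) = 3301152/25 ≈ 132046.080 → 132046.

frame 132046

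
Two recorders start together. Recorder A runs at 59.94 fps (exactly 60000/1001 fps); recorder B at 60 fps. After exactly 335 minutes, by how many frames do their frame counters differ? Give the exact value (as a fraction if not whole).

335 min = 20100 s.
A emits 60000/1001 × 20100 = 1206000000/1001 frames; B emits 60 × 20100 = 1206000.
Difference = 1206000/1001 frames (≈ 1204.7952); B is ahead of A.

1206000/1001 frames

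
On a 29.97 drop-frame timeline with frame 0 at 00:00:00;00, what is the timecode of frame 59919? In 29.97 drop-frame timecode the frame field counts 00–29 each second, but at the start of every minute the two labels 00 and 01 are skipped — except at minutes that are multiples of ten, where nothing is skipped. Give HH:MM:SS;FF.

00:33:19;09

Ten DF minutes hold 17982 frames, so frame 59919 lies in block 3 (frames 53946–71927) with 5973 frames into that block.
The block's first minute is 1800 frames and the rest 1798 each; 5973 frames reaches minute 3, so 3 × 18 + 3 × 2 = 60 labels have been skipped so far.
Adding those back, label number 59919 + 60 = 59979 at 30 labels/s is 1999 s + 9 f = 0 h 33 min 19 s frame 9, i.e. 00:33:19;09.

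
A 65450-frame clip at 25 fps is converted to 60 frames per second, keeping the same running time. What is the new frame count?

Target frames = source frames × (target rate / source rate) = 65450 × (60)/(25) = 65450 × 12/5 = 157080.

157080 frames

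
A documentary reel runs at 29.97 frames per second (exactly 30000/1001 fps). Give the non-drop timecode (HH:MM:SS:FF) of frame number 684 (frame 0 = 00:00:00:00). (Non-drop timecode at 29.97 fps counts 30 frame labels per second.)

684 ÷ 30 = 22 full seconds, remainder 24 frames.
22 s = 0 h 0 min 22 s.
Timecode: 00:00:22:24.

00:00:22:24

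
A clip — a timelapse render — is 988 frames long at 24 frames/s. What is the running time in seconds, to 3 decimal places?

Running time = 988 × 1/24 = 247/6 s ≈ 41.167 s.

41.167 seconds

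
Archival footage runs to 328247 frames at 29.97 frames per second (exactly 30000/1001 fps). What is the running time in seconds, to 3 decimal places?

10952.508 seconds

Running time = 328247 × 1001/30000 = 328575247/30000 s ≈ 10952.508 s.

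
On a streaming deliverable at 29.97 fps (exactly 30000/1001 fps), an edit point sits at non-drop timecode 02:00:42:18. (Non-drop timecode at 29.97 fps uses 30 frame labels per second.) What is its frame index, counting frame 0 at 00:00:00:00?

217278

Total seconds to the label: (2 × 3600 + 0 × 60 + 42) = 7242.
Frame index = 7242 × 30 + 18 = 217278.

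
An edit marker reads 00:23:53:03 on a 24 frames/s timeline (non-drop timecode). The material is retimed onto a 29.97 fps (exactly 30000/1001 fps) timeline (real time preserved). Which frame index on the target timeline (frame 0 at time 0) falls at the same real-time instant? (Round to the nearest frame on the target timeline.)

frame 42951

Source frame index: (0×3600 + 23×60 + 53) × 24 + 3 = 34395.
Real time: 34395 / (24) = 11465/8 s.
Target frame: (11465/8) × (30000/1001) = 42993750/1001 ≈ 42950.799 → 42951.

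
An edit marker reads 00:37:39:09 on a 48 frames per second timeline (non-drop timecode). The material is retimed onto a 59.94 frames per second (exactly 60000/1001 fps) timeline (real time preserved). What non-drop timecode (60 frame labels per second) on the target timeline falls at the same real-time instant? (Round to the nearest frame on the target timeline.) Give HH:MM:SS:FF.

00:37:36:56

Source frame index: (0×3600 + 37×60 + 39) × 48 + 9 = 108441.
Real time: 108441 / (48) = 36147/16 s.
Target frame: (36147/16) × (60000/1001) = 135551250/1001 ≈ 135415.834 → 135416.
At 60 labels/s: frame 135416 → 00:37:36:56.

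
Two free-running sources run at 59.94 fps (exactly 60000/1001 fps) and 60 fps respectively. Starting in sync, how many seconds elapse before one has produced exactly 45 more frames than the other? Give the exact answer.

750.75 seconds

The gap grows by |60 − 60000/1001| = 60/1001 frames per second.
Time for a 45-frame gap: 45 ÷ (60/1001) = 750.75 s.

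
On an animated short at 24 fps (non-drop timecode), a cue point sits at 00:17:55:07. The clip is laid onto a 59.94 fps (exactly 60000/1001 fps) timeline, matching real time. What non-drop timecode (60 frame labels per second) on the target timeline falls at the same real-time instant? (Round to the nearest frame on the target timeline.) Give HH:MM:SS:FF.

00:17:54:13

Source frame index: (0×3600 + 17×60 + 55) × 24 + 7 = 25807.
Real time: 25807 / (24) = 25807/24 s.
Target frame: (25807/24) × (60000/1001) = 64517500/1001 ≈ 64453.047 → 64453.
At 60 labels/s: frame 64453 → 00:17:54:13.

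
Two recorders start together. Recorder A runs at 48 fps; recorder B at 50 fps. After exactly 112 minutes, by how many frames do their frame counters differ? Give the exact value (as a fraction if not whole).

13440 frames

112 min = 6720 s.
A emits 48 × 6720 = 322560 frames; B emits 50 × 6720 = 336000.
Difference = 13440 frames; B is ahead of A.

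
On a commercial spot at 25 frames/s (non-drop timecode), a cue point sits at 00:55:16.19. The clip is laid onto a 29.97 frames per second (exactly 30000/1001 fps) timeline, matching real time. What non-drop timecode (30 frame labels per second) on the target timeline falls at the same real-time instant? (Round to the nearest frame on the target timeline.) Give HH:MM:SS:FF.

00:55:13:13

Source frame index: (0×3600 + 55×60 + 16) × 25 + 19 = 82919.
Real time: 82919 / (25) = 82919/25 s.
Target frame: (82919/25) × (30000/1001) = 99502800/1001 ≈ 99403.397 → 99403.
At 30 labels/s: frame 99403 → 00:55:13:13.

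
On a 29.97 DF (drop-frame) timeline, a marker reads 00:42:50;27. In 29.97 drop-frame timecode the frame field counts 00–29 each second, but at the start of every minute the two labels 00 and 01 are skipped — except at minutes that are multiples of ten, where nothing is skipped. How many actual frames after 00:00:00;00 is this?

Complete 10-minute blocks: 4, each 17982 frames → 71928.
Remaining 2 whole minutes in the current block: 1800 + 1 × 1798 = 3598 frames.
Within the current minute: 50 × 30 + 27 − 2 = 1525 (labels ;00/;01 skipped at this minute). Total = 71928 + 3598 + 1525 = 77051.

77051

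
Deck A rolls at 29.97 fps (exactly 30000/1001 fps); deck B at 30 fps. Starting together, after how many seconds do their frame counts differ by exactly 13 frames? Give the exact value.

The gap grows by |30 − 30000/1001| = 30/1001 frames per second.
Time for a 13-frame gap: 13 ÷ (30/1001) = 13013/30 s.

13013/30 seconds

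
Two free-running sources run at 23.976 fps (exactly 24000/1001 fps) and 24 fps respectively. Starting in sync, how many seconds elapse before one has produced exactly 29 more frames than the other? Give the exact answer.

The gap grows by |24 − 24000/1001| = 24/1001 frames per second.
Time for a 29-frame gap: 29 ÷ (24/1001) = 29029/24 s.

29029/24 seconds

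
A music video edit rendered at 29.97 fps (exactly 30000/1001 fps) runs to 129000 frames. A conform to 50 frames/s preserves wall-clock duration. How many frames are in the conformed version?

Target frames = source frames × (target rate / source rate) = 129000 × (50)/(30000/1001) = 129000 × 1001/600 = 215215.

215215 frames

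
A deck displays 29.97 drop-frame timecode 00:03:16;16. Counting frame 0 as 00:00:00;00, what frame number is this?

5890

As if non-drop at 30 labels/s: (0 × 3600 + 3 × 60 + 16) × 30 + 16 = 5896.
Minute boundaries passed: 3; those not divisible by 10: 3 − 0 = 3; dropped labels = 2 × 3 = 6.
Actual frame index = 5896 − 6 = 5890.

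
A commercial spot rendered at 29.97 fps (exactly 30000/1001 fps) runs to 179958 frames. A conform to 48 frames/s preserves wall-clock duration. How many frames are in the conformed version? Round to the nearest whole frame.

288221 frames

Frames at target rate = 179958 × (48) / (30000/1001) = 180137958/625 ≈ 288220.733.
Nearest whole frame: 288221.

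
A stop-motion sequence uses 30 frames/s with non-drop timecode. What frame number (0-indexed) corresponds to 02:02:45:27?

220977

Total seconds to the label: (2 × 3600 + 2 × 60 + 45) = 7365.
Frame index = 7365 × 30 + 27 = 220977.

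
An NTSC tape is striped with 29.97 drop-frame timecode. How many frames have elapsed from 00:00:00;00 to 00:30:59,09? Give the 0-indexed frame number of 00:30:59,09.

55725

Complete 10-minute blocks: 3, each 17982 frames → 53946.
Remaining 0 whole minutes in the current block: 0 frames.
Within the current minute: 59 × 30 + 9 = 1779. Total = 53946 + 0 + 1779 = 55725.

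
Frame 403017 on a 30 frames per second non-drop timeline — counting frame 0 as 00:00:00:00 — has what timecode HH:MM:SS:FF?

403017 ÷ 30 = 13433 full seconds, remainder 27 frames.
13433 s = 3 h 43 min 53 s.
Timecode: 03:43:53:27.

03:43:53:27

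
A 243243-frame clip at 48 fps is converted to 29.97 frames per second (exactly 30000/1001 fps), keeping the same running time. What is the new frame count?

151875 frames

Target frames = source frames × (target rate / source rate) = 243243 × (30000/1001)/(48) = 243243 × 625/1001 = 151875.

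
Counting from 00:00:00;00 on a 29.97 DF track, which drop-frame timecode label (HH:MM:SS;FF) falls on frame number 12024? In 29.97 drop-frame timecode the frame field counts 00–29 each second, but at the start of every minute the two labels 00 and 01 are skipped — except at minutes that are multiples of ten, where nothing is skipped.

00:06:41;06

Ten DF minutes hold 17982 frames, so frame 12024 lies in block 0 (frames 0–17981) with 12024 frames into that block.
The block's first minute is 1800 frames and the rest 1798 each; 12024 frames reaches minute 6, so 0 × 18 + 6 × 2 = 12 labels have been skipped so far.
Adding those back, label number 12024 + 12 = 12036 at 30 labels/s is 401 s + 6 f = 0 h 6 min 41 s frame 6, i.e. 00:06:41;06.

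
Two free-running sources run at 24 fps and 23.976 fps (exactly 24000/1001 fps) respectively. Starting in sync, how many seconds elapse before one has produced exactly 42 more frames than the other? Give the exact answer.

The gap grows by |24000/1001 − 24| = 24/1001 frames per second.
Time for a 42-frame gap: 42 ÷ (24/1001) = 1751.75 s.

1751.75 seconds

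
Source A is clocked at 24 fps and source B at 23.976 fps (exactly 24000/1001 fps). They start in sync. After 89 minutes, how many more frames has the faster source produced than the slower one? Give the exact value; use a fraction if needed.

128160/1001 frames

89 min = 5340 s.
A emits 24 × 5340 = 128160 frames; B emits 24000/1001 × 5340 = 128160000/1001.
Difference = 128160/1001 frames (≈ 128.0320); B is behind A.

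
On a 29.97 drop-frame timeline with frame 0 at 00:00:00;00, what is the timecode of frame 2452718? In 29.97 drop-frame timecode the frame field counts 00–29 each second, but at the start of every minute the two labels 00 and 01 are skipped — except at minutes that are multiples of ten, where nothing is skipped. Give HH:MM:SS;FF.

Each 10-minute DF block holds 10 × 60 × 30 − 9 × 2 = 17982 frames. 2452718 ÷ 17982 → 136 full blocks, remainder 7166.
Within the partial block the first minute is 1800 frames and each further minute 1798, so 3 further minute boundaries passed. Total skipped labels = 18 × 136 + 2 × 3 = 2454.
Non-drop label index = 2452718 + 2454 = 2455172; at 30 labels/s that is 22:43:59:02, i.e. DF 22:43:59;02.

22:43:59;02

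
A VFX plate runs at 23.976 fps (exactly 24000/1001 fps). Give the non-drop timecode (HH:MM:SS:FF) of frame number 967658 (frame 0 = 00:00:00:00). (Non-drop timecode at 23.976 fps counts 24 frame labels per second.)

11:11:59:02

967658 ÷ 24 = 40319 full seconds, remainder 2 frames.
40319 s = 11 h 11 min 59 s.
Timecode: 11:11:59:02.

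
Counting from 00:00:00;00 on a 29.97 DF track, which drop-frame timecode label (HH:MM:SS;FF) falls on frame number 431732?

04:00:05;14

Each 10-minute DF block holds 10 × 60 × 30 − 9 × 2 = 17982 frames. 431732 ÷ 17982 → 24 full blocks, remainder 164.
Within the partial block the first minute is 1800 frames and each further minute 1798, so 0 further minute boundaries passed. Total skipped labels = 18 × 24 + 2 × 0 = 432.
Non-drop label index = 431732 + 432 = 432164; at 30 labels/s that is 04:00:05:14, i.e. DF 04:00:05;14.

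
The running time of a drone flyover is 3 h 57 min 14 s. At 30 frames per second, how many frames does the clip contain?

427020 frames

3 h 57 min 14 s = 14234 s.
Frames = 14234 × 30 = 427020.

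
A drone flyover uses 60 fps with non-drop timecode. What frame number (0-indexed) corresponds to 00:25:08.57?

Total seconds to the label: (0 × 3600 + 25 × 60 + 8) = 1508.
Frame index = 1508 × 60 + 57 = 90537.

90537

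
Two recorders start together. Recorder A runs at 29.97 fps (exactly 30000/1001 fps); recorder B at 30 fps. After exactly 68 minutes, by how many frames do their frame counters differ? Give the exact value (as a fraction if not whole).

68 min = 4080 s.
A emits 30000/1001 × 4080 = 122400000/1001 frames; B emits 30 × 4080 = 122400.
Difference = 122400/1001 frames (≈ 122.2777); B is ahead of A.

122400/1001 frames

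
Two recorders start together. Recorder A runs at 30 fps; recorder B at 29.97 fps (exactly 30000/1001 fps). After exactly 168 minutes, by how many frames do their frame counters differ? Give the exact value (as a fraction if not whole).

43200/143 frames

168 min = 10080 s.
A emits 30 × 10080 = 302400 frames; B emits 30000/1001 × 10080 = 43200000/143.
Difference = 43200/143 frames (≈ 302.0979); B is behind A.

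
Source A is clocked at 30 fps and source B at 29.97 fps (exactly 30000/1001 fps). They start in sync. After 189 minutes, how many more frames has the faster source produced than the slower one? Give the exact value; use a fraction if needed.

189 min = 11340 s.
A emits 30 × 11340 = 340200 frames; B emits 30000/1001 × 11340 = 48600000/143.
Difference = 48600/143 frames (≈ 339.8601); B is behind A.

48600/143 frames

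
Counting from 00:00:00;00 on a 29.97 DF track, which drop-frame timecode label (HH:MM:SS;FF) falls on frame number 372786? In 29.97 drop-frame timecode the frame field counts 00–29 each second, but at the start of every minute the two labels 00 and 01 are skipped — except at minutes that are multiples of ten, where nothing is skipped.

03:27:18;20

Ten DF minutes hold 17982 frames, so frame 372786 lies in block 20 (frames 359640–377621) with 13146 frames into that block.
The block's first minute is 1800 frames and the rest 1798 each; 13146 frames reaches minute 7, so 20 × 18 + 7 × 2 = 374 labels have been skipped so far.
Adding those back, label number 372786 + 374 = 373160 at 30 labels/s is 12438 s + 20 f = 3 h 27 min 18 s frame 20, i.e. 03:27:18;20.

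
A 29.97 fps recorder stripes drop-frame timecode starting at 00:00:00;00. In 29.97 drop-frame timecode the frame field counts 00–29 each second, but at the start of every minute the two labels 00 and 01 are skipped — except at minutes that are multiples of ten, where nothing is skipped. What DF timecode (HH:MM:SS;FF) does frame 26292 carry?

Ten DF minutes hold 17982 frames, so frame 26292 lies in block 1 (frames 17982–35963) with 8310 frames into that block.
The block's first minute is 1800 frames and the rest 1798 each; 8310 frames reaches minute 4, so 1 × 18 + 4 × 2 = 26 labels have been skipped so far.
Adding those back, label number 26292 + 26 = 26318 at 30 labels/s is 877 s + 8 f = 0 h 14 min 37 s frame 8, i.e. 00:14:37;08.

00:14:37;08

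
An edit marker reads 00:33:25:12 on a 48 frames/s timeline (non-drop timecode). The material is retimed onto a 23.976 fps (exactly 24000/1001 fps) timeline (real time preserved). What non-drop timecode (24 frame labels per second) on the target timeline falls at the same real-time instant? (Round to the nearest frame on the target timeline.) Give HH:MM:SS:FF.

00:33:23:06

Source frame index: (0×3600 + 33×60 + 25) × 48 + 12 = 96252.
Real time: 96252 / (48) = 8021/4 s.
Target frame: (8021/4) × (24000/1001) = 3702000/77 ≈ 48077.922 → 48078.
At 24 labels/s: frame 48078 → 00:33:23:06.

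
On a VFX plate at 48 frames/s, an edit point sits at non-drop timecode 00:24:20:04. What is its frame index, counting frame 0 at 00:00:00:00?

frame 70084

Total seconds to the label: (0 × 3600 + 24 × 60 + 20) = 1460.
Frame index = 1460 × 48 + 4 = 70084.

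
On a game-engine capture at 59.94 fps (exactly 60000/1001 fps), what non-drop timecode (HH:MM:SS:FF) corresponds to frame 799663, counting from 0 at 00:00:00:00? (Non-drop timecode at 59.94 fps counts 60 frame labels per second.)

03:42:07:43

799663 ÷ 60 = 13327 full seconds, remainder 43 frames.
13327 s = 3 h 42 min 7 s.
Timecode: 03:42:07:43.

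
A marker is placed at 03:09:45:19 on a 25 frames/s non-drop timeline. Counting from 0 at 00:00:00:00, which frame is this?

Total seconds to the label: (3 × 3600 + 9 × 60 + 45) = 11385.
Frame index = 11385 × 25 + 19 = 284644.

284644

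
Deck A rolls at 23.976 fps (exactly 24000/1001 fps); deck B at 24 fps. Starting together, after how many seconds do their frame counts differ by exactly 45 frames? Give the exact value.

The gap grows by |24 − 24000/1001| = 24/1001 frames per second.
Time for a 45-frame gap: 45 ÷ (24/1001) = 1876.875 s.

1876.875 seconds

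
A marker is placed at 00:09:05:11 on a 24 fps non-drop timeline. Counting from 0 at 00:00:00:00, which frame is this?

frame 13091

Total seconds to the label: (0 × 3600 + 9 × 60 + 5) = 545.
Frame index = 545 × 24 + 11 = 13091.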